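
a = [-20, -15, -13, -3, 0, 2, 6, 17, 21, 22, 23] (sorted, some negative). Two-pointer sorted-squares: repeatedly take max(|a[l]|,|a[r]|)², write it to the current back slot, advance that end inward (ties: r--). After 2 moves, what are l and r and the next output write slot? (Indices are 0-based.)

l=0, r=8, next write slot=8

[0,10] |-20|<=|23| out[10]=529 → r--
[0,9] |-20|<=|22| out[9]=484 → r--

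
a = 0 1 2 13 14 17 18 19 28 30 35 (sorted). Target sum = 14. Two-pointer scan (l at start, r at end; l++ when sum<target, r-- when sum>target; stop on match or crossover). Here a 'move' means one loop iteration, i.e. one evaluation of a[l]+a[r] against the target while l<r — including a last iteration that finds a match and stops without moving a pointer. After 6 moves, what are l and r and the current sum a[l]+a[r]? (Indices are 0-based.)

l=0, r=4, sum=14

l=0 r=10: 0+35=35 >14, r--
l=0 r=9: 0+30=30 >14, r--
l=0 r=8: 0+28=28 >14, r--
l=0 r=7: 0+19=19 >14, r--
l=0 r=6: 0+18=18 >14, r--
l=0 r=5: 0+17=17 >14, r--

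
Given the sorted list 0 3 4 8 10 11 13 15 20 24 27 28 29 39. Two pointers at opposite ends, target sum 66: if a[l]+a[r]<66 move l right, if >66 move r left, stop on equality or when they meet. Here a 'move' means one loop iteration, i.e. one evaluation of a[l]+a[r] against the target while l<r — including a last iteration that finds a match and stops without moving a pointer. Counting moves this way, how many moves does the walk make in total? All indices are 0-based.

11 moves

[0,13] 0+39=39 <66 → l++
[1,13] 3+39=42 <66 → l++
[2,13] 4+39=43 <66 → l++
[3,13] 8+39=47 <66 → l++
[4,13] 10+39=49 <66 → l++
[5,13] 11+39=50 <66 → l++
[6,13] 13+39=52 <66 → l++
[7,13] 15+39=54 <66 → l++
[8,13] 20+39=59 <66 → l++
[9,13] 24+39=63 <66 → l++
[10,13] 27+39=66 → found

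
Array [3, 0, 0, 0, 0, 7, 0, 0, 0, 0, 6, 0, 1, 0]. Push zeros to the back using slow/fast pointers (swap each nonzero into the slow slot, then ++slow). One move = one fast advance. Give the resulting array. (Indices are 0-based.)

(s=0,f=0) a[fast]=3≠0 swap→a[0]=3 → slow++,fast++
(s=1,f=1) a[fast]=0 → fast++
(s=1,f=2) a[fast]=0 → fast++
(s=1,f=3) a[fast]=0 → fast++
(s=1,f=4) a[fast]=0 → fast++
(s=1,f=5) a[fast]=7≠0 swap→a[1]=7 → slow++,fast++
(s=2,f=6) a[fast]=0 → fast++
(s=2,f=7) a[fast]=0 → fast++
(s=2,f=8) a[fast]=0 → fast++
(s=2,f=9) a[fast]=0 → fast++
(s=2,f=10) a[fast]=6≠0 swap→a[2]=6 → slow++,fast++
(s=3,f=11) a[fast]=0 → fast++
(s=3,f=12) a[fast]=1≠0 swap→a[3]=1 → slow++,fast++
(s=4,f=13) a[fast]=0 → fast++

[3, 7, 6, 1, 0, 0, 0, 0, 0, 0, 0, 0, 0, 0]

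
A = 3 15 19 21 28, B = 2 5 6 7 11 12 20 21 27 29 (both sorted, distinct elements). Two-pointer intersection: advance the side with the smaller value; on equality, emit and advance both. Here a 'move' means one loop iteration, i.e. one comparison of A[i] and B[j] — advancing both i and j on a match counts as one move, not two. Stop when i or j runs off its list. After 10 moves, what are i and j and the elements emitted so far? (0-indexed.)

i=0 j=0: 3>2, j++
i=0 j=1: 3<5, i++
i=1 j=1: 15>5, j++
i=1 j=2: 15>6, j++
i=1 j=3: 15>7, j++
i=1 j=4: 15>11, j++
i=1 j=5: 15>12, j++
i=1 j=6: 15<20, i++
i=2 j=6: 19<20, i++
i=3 j=6: 21>20, j++

i=3, j=7, emitted=[]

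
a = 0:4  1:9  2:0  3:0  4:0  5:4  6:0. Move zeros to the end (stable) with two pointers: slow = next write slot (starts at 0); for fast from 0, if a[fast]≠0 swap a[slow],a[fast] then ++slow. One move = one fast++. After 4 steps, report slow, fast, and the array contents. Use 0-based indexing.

slow=2, fast=4, a=[4, 9, 0, 0, 0, 4, 0]

(s=0,f=0) a[fast]=4≠0 swap→a[0]=4 → slow++,fast++
(s=1,f=1) a[fast]=9≠0 swap→a[1]=9 → slow++,fast++
(s=2,f=2) a[fast]=0 → fast++
(s=2,f=3) a[fast]=0 → fast++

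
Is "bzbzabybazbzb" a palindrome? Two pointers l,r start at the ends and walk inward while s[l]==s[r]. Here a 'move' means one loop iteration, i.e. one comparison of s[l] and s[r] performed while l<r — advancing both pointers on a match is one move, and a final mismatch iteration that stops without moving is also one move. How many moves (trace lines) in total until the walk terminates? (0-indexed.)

[0,12] 'b'=='b' → l++,r--
[1,11] 'z'=='z' → l++,r--
[2,10] 'b'=='b' → l++,r--
[3,9] 'z'=='z' → l++,r--
[4,8] 'a'=='a' → l++,r--
[5,7] 'b'=='b' → l++,r--

6 moves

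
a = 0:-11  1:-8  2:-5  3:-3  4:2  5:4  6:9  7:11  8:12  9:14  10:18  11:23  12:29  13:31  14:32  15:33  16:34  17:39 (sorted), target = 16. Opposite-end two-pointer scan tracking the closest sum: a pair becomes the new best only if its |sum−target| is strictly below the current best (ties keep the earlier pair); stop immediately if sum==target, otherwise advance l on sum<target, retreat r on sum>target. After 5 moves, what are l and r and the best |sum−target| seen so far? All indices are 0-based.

l=0, r=12, best |Δ|=4

l=0 r=17: -11+39=28 d=12 *, r--
l=0 r=16: -11+34=23 d=7 *, r--
l=0 r=15: -11+33=22 d=6 *, r--
l=0 r=14: -11+32=21 d=5 *, r--
l=0 r=13: -11+31=20 d=4 *, r--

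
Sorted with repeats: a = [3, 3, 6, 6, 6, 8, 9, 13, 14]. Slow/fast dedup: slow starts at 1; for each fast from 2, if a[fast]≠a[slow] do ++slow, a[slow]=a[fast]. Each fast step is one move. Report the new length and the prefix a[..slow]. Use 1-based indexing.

slow=1 fast=2: a[fast]=3=a[slow] dup, fast++
slow=1 fast=3: a[fast]=6≠a[slow]=3 write a[2]=6, slow++,fast++
slow=2 fast=4: a[fast]=6=a[slow] dup, fast++
slow=2 fast=5: a[fast]=6=a[slow] dup, fast++
slow=2 fast=6: a[fast]=8≠a[slow]=6 write a[3]=8, slow++,fast++
slow=3 fast=7: a[fast]=9≠a[slow]=8 write a[4]=9, slow++,fast++
slow=4 fast=8: a[fast]=13≠a[slow]=9 write a[5]=13, slow++,fast++
slow=5 fast=9: a[fast]=14≠a[slow]=13 write a[6]=14, slow++,fast++

length 6; prefix = [3, 6, 8, 9, 13, 14]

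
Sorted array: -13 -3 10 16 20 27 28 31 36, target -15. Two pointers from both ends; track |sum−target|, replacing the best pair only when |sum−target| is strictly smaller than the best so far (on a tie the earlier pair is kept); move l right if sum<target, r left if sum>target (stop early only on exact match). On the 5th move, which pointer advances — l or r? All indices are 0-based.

l=0 r=8: -13+36=23 d=38 *, r--
l=0 r=7: -13+31=18 d=33 *, r--
l=0 r=6: -13+28=15 d=30 *, r--
l=0 r=5: -13+27=14 d=29 *, r--
l=0 r=4: -13+20=7 d=22 *, r--

r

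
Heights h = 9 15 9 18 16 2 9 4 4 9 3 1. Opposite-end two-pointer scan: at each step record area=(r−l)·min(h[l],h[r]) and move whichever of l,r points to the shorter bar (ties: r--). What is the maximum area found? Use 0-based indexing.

[0,11] min(9,1)*11=11 best=11 * → r--
[0,10] min(9,3)*10=30 best=30 * → r--
[0,9] min(9,9)*9=81 best=81 * → r--
[0,8] min(9,4)*8=32 best=81 → r--
[0,7] min(9,4)*7=28 best=81 → r--
[0,6] min(9,9)*6=54 best=81 → r--
[0,5] min(9,2)*5=10 best=81 → r--
[0,4] min(9,16)*4=36 best=81 → l++
[1,4] min(15,16)*3=45 best=81 → l++
[2,4] min(9,16)*2=18 best=81 → l++
[3,4] min(18,16)*1=16 best=81 → r--

max area = 81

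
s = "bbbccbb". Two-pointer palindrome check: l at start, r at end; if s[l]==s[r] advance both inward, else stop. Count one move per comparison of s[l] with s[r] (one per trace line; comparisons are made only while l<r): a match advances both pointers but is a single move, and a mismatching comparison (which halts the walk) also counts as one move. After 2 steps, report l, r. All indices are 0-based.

l=0 r=6: 'b'=='b', l++,r--
l=1 r=5: 'b'=='b', l++,r--

l=2, r=4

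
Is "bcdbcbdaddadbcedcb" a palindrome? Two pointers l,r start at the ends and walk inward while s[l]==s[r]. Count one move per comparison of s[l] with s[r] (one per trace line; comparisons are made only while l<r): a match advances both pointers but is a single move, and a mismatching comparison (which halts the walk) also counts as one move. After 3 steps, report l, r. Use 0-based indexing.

l=0 r=17: 'b'=='b', l++,r--
l=1 r=16: 'c'=='c', l++,r--
l=2 r=15: 'd'=='d', l++,r--

l=3, r=14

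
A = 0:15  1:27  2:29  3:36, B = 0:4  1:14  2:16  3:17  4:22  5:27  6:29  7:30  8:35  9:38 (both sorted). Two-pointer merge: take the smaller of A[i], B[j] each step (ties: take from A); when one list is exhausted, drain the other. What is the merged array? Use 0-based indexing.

[4, 14, 15, 16, 17, 22, 27, 27, 29, 29, 30, 35, 36, 38]

[i=0,j=0] A[i]=15>B[j]=4 take 4 → j++
[i=0,j=1] A[i]=15>B[j]=14 take 14 → j++
[i=0,j=2] A[i]=15<=B[j]=16 take 15 → i++
[i=1,j=2] A[i]=27>B[j]=16 take 16 → j++
[i=1,j=3] A[i]=27>B[j]=17 take 17 → j++
[i=1,j=4] A[i]=27>B[j]=22 take 22 → j++
[i=1,j=5] A[i]=27<=B[j]=27 take 27 → i++
[i=2,j=5] A[i]=29>B[j]=27 take 27 → j++
[i=2,j=6] A[i]=29<=B[j]=29 take 29 → i++
[i=3,j=6] A[i]=36>B[j]=29 take 29 → j++
[i=3,j=7] A[i]=36>B[j]=30 take 30 → j++
[i=3,j=8] A[i]=36>B[j]=35 take 35 → j++
[i=3,j=9] A[i]=36<=B[j]=38 take 36 → i++
[i=4,j=9] A done, take B[j]=38 → j++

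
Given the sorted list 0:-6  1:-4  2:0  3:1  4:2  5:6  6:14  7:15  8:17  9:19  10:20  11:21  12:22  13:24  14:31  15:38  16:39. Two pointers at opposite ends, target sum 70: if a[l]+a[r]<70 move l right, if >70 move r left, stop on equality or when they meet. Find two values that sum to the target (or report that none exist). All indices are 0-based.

[0,16] -6+39=33 <70 → l++
[1,16] -4+39=35 <70 → l++
[2,16] 0+39=39 <70 → l++
[3,16] 1+39=40 <70 → l++
[4,16] 2+39=41 <70 → l++
[5,16] 6+39=45 <70 → l++
[6,16] 14+39=53 <70 → l++
[7,16] 15+39=54 <70 → l++
[8,16] 17+39=56 <70 → l++
[9,16] 19+39=58 <70 → l++
[10,16] 20+39=59 <70 → l++
[11,16] 21+39=60 <70 → l++
[12,16] 22+39=61 <70 → l++
[13,16] 24+39=63 <70 → l++
[14,16] 31+39=70 → found

(31, 39)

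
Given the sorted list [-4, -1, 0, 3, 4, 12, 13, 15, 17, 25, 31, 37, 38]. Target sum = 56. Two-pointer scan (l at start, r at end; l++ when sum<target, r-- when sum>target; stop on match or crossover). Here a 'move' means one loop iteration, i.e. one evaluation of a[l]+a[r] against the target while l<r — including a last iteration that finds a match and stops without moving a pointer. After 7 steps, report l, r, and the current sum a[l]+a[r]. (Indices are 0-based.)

l=7, r=12, sum=53

l=0 r=12: -4+38=34 <56, l++
l=1 r=12: -1+38=37 <56, l++
l=2 r=12: 0+38=38 <56, l++
l=3 r=12: 3+38=41 <56, l++
l=4 r=12: 4+38=42 <56, l++
l=5 r=12: 12+38=50 <56, l++
l=6 r=12: 13+38=51 <56, l++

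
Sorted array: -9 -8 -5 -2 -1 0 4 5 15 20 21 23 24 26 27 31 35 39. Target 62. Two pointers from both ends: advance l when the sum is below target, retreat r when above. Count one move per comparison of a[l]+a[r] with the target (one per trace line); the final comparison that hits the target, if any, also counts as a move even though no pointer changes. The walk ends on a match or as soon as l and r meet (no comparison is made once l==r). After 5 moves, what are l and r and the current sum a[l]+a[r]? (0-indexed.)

l=5, r=17, sum=39

l=0 r=17: -9+39=30 <62, l++
l=1 r=17: -8+39=31 <62, l++
l=2 r=17: -5+39=34 <62, l++
l=3 r=17: -2+39=37 <62, l++
l=4 r=17: -1+39=38 <62, l++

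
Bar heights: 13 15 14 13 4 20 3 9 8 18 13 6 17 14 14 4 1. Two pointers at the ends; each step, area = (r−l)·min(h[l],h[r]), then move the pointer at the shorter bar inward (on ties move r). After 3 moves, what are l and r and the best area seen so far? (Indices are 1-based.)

l=2, r=15, best area=182

l=1 r=17: min(13,1)*16=16 best=16 *, r--
l=1 r=16: min(13,4)*15=60 best=60 *, r--
l=1 r=15: min(13,14)*14=182 best=182 *, l++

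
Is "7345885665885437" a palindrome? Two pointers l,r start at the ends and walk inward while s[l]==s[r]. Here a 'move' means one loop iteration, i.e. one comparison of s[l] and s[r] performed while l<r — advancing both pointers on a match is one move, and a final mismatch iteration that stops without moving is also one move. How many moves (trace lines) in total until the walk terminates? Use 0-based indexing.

l=0 r=15: '7'=='7', l++,r--
l=1 r=14: '3'=='3', l++,r--
l=2 r=13: '4'=='4', l++,r--
l=3 r=12: '5'=='5', l++,r--
l=4 r=11: '8'=='8', l++,r--
l=5 r=10: '8'=='8', l++,r--
l=6 r=9: '5'=='5', l++,r--
l=7 r=8: '6'=='6', l++,r--

8 moves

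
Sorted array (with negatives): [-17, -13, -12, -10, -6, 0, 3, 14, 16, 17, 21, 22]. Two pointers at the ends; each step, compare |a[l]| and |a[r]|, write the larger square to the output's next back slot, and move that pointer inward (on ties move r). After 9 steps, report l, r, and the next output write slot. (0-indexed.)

l=4, r=6, next write slot=2

[0,11] |-17|<=|22| out[11]=484 → r--
[0,10] |-17|<=|21| out[10]=441 → r--
[0,9] |-17|<=|17| out[9]=289 → r--
[0,8] |-17|>|16| out[8]=289 → l++
[1,8] |-13|<=|16| out[7]=256 → r--
[1,7] |-13|<=|14| out[6]=196 → r--
[1,6] |-13|>|3| out[5]=169 → l++
[2,6] |-12|>|3| out[4]=144 → l++
[3,6] |-10|>|3| out[3]=100 → l++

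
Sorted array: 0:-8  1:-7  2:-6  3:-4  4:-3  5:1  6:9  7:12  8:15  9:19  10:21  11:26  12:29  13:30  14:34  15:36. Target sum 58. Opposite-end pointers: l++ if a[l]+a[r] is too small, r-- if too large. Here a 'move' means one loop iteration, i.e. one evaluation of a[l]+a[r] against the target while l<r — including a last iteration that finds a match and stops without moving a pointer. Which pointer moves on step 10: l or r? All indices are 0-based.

l

[0,15] -8+36=28 <58 → l++
[1,15] -7+36=29 <58 → l++
[2,15] -6+36=30 <58 → l++
[3,15] -4+36=32 <58 → l++
[4,15] -3+36=33 <58 → l++
[5,15] 1+36=37 <58 → l++
[6,15] 9+36=45 <58 → l++
[7,15] 12+36=48 <58 → l++
[8,15] 15+36=51 <58 → l++
[9,15] 19+36=55 <58 → l++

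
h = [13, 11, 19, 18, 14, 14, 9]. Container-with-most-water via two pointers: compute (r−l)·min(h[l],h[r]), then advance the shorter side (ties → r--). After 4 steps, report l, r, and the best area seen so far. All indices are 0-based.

l=2, r=4, best area=65

[0,6] min(13,9)*6=54 best=54 * → r--
[0,5] min(13,14)*5=65 best=65 * → l++
[1,5] min(11,14)*4=44 best=65 → l++
[2,5] min(19,14)*3=42 best=65 → r--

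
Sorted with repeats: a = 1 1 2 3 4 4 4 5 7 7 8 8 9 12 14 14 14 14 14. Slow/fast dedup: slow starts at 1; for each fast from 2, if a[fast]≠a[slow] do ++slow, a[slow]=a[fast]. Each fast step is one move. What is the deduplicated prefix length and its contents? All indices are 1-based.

length 10; prefix = [1, 2, 3, 4, 5, 7, 8, 9, 12, 14]

(s=1,f=2) a[fast]=1=a[slow] dup → fast++
(s=1,f=3) a[fast]=2≠a[slow]=1 write a[2]=2 → slow++,fast++
(s=2,f=4) a[fast]=3≠a[slow]=2 write a[3]=3 → slow++,fast++
(s=3,f=5) a[fast]=4≠a[slow]=3 write a[4]=4 → slow++,fast++
(s=4,f=6) a[fast]=4=a[slow] dup → fast++
(s=4,f=7) a[fast]=4=a[slow] dup → fast++
(s=4,f=8) a[fast]=5≠a[slow]=4 write a[5]=5 → slow++,fast++
(s=5,f=9) a[fast]=7≠a[slow]=5 write a[6]=7 → slow++,fast++
(s=6,f=10) a[fast]=7=a[slow] dup → fast++
(s=6,f=11) a[fast]=8≠a[slow]=7 write a[7]=8 → slow++,fast++
(s=7,f=12) a[fast]=8=a[slow] dup → fast++
(s=7,f=13) a[fast]=9≠a[slow]=8 write a[8]=9 → slow++,fast++
(s=8,f=14) a[fast]=12≠a[slow]=9 write a[9]=12 → slow++,fast++
(s=9,f=15) a[fast]=14≠a[slow]=12 write a[10]=14 → slow++,fast++
(s=10,f=16) a[fast]=14=a[slow] dup → fast++
(s=10,f=17) a[fast]=14=a[slow] dup → fast++
(s=10,f=18) a[fast]=14=a[slow] dup → fast++
(s=10,f=19) a[fast]=14=a[slow] dup → fast++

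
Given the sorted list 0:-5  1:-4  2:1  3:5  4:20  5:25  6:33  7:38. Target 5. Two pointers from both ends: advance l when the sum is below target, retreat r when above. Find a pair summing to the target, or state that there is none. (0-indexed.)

l=0 r=7: -5+38=33 >5, r--
l=0 r=6: -5+33=28 >5, r--
l=0 r=5: -5+25=20 >5, r--
l=0 r=4: -5+20=15 >5, r--
l=0 r=3: -5+5=0 <5, l++
l=1 r=3: -4+5=1 <5, l++
l=2 r=3: 1+5=6 >5, r--

no pair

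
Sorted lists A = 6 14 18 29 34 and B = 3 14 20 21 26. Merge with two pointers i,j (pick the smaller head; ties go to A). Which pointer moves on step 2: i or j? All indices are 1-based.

i=1 j=1: A[i]=6>B[j]=3 take 3, j++
i=1 j=2: A[i]=6<=B[j]=14 take 6, i++

i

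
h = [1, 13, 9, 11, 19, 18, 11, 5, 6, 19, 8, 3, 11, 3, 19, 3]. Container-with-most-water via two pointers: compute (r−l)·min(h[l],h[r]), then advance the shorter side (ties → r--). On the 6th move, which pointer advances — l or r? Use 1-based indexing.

l=1 r=16: min(1,3)*15=15 best=15 *, l++
l=2 r=16: min(13,3)*14=42 best=42 *, r--
l=2 r=15: min(13,19)*13=169 best=169 *, l++
l=3 r=15: min(9,19)*12=108 best=169, l++
l=4 r=15: min(11,19)*11=121 best=169, l++
l=5 r=15: min(19,19)*10=190 best=190 *, r--

r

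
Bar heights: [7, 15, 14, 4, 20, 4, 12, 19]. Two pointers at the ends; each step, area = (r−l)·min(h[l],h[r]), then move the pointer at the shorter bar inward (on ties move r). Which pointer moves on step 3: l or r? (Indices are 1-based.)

l

[1,8] min(7,19)*7=49 best=49 * → l++
[2,8] min(15,19)*6=90 best=90 * → l++
[3,8] min(14,19)*5=70 best=90 → l++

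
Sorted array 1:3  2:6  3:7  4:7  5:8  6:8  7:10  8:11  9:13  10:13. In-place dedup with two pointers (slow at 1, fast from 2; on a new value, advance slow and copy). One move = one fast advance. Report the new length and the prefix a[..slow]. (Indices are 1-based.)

(s=1,f=2) a[fast]=6≠a[slow]=3 write a[2]=6 → slow++,fast++
(s=2,f=3) a[fast]=7≠a[slow]=6 write a[3]=7 → slow++,fast++
(s=3,f=4) a[fast]=7=a[slow] dup → fast++
(s=3,f=5) a[fast]=8≠a[slow]=7 write a[4]=8 → slow++,fast++
(s=4,f=6) a[fast]=8=a[slow] dup → fast++
(s=4,f=7) a[fast]=10≠a[slow]=8 write a[5]=10 → slow++,fast++
(s=5,f=8) a[fast]=11≠a[slow]=10 write a[6]=11 → slow++,fast++
(s=6,f=9) a[fast]=13≠a[slow]=11 write a[7]=13 → slow++,fast++
(s=7,f=10) a[fast]=13=a[slow] dup → fast++

length 7; prefix = [3, 6, 7, 8, 10, 11, 13]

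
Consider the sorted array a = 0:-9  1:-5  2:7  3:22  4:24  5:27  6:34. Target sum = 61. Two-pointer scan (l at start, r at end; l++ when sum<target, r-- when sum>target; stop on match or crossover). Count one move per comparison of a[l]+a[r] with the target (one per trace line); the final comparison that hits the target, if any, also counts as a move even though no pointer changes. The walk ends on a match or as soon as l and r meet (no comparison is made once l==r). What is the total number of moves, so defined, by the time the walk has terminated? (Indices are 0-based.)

[0,6] -9+34=25 <61 → l++
[1,6] -5+34=29 <61 → l++
[2,6] 7+34=41 <61 → l++
[3,6] 22+34=56 <61 → l++
[4,6] 24+34=58 <61 → l++
[5,6] 27+34=61 → found

6 moves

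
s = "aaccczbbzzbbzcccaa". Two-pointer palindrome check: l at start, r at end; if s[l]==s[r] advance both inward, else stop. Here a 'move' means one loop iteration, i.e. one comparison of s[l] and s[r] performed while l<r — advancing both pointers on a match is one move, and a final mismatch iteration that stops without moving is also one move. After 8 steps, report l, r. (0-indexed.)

l=0 r=17: 'a'=='a', l++,r--
l=1 r=16: 'a'=='a', l++,r--
l=2 r=15: 'c'=='c', l++,r--
l=3 r=14: 'c'=='c', l++,r--
l=4 r=13: 'c'=='c', l++,r--
l=5 r=12: 'z'=='z', l++,r--
l=6 r=11: 'b'=='b', l++,r--
l=7 r=10: 'b'=='b', l++,r--

l=8, r=9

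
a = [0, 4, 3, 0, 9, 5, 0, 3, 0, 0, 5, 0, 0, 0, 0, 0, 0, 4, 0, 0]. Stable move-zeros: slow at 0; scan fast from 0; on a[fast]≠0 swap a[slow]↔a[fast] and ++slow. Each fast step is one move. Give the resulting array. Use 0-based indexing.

[4, 3, 9, 5, 3, 5, 4, 0, 0, 0, 0, 0, 0, 0, 0, 0, 0, 0, 0, 0]

slow=0 fast=0: a[fast]=0, fast++
slow=0 fast=1: a[fast]=4≠0 swap→a[0]=4, slow++,fast++
slow=1 fast=2: a[fast]=3≠0 swap→a[1]=3, slow++,fast++
slow=2 fast=3: a[fast]=0, fast++
slow=2 fast=4: a[fast]=9≠0 swap→a[2]=9, slow++,fast++
slow=3 fast=5: a[fast]=5≠0 swap→a[3]=5, slow++,fast++
slow=4 fast=6: a[fast]=0, fast++
slow=4 fast=7: a[fast]=3≠0 swap→a[4]=3, slow++,fast++
slow=5 fast=8: a[fast]=0, fast++
slow=5 fast=9: a[fast]=0, fast++
slow=5 fast=10: a[fast]=5≠0 swap→a[5]=5, slow++,fast++
slow=6 fast=11: a[fast]=0, fast++
slow=6 fast=12: a[fast]=0, fast++
slow=6 fast=13: a[fast]=0, fast++
slow=6 fast=14: a[fast]=0, fast++
slow=6 fast=15: a[fast]=0, fast++
slow=6 fast=16: a[fast]=0, fast++
slow=6 fast=17: a[fast]=4≠0 swap→a[6]=4, slow++,fast++
slow=7 fast=18: a[fast]=0, fast++
slow=7 fast=19: a[fast]=0, fast++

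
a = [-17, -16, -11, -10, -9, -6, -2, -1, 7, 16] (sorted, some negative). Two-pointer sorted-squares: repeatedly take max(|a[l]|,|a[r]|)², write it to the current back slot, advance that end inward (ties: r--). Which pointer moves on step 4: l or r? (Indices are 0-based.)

l

[0,9] |-17|>|16| out[9]=289 → l++
[1,9] |-16|<=|16| out[8]=256 → r--
[1,8] |-16|>|7| out[7]=256 → l++
[2,8] |-11|>|7| out[6]=121 → l++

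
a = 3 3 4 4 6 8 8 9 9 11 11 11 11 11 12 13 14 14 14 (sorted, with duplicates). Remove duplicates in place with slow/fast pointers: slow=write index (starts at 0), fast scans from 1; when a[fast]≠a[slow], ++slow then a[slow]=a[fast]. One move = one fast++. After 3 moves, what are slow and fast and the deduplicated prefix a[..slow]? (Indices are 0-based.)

slow=1, fast=4, prefix=[3, 4]

(s=0,f=1) a[fast]=3=a[slow] dup → fast++
(s=0,f=2) a[fast]=4≠a[slow]=3 write a[1]=4 → slow++,fast++
(s=1,f=3) a[fast]=4=a[slow] dup → fast++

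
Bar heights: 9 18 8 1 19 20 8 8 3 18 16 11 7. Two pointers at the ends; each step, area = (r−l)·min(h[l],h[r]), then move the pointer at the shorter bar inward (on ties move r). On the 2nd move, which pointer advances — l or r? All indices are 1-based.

l

[1,13] min(9,7)*12=84 best=84 * → r--
[1,12] min(9,11)*11=99 best=99 * → l++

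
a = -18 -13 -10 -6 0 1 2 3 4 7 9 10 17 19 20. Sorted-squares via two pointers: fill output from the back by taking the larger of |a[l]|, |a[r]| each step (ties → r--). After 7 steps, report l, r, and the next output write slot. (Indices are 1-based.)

l=1 r=15: |-18|<=|20| out[15]=400, r--
l=1 r=14: |-18|<=|19| out[14]=361, r--
l=1 r=13: |-18|>|17| out[13]=324, l++
l=2 r=13: |-13|<=|17| out[12]=289, r--
l=2 r=12: |-13|>|10| out[11]=169, l++
l=3 r=12: |-10|<=|10| out[10]=100, r--
l=3 r=11: |-10|>|9| out[9]=100, l++

l=4, r=11, next write slot=8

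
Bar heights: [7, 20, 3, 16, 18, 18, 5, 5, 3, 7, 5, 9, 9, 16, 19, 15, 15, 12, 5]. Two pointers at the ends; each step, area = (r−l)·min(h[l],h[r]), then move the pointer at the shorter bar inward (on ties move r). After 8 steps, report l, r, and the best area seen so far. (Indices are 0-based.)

l=1, r=11, best area=247

[0,18] min(7,5)*18=90 best=90 * → r--
[0,17] min(7,12)*17=119 best=119 * → l++
[1,17] min(20,12)*16=192 best=192 * → r--
[1,16] min(20,15)*15=225 best=225 * → r--
[1,15] min(20,15)*14=210 best=225 → r--
[1,14] min(20,19)*13=247 best=247 * → r--
[1,13] min(20,16)*12=192 best=247 → r--
[1,12] min(20,9)*11=99 best=247 → r--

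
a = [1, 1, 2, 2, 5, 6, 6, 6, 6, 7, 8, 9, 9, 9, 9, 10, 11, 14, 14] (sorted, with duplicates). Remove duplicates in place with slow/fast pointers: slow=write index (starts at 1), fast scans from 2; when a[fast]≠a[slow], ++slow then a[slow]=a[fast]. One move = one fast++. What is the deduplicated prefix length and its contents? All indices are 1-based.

length 10; prefix = [1, 2, 5, 6, 7, 8, 9, 10, 11, 14]

(s=1,f=2) a[fast]=1=a[slow] dup → fast++
(s=1,f=3) a[fast]=2≠a[slow]=1 write a[2]=2 → slow++,fast++
(s=2,f=4) a[fast]=2=a[slow] dup → fast++
(s=2,f=5) a[fast]=5≠a[slow]=2 write a[3]=5 → slow++,fast++
(s=3,f=6) a[fast]=6≠a[slow]=5 write a[4]=6 → slow++,fast++
(s=4,f=7) a[fast]=6=a[slow] dup → fast++
(s=4,f=8) a[fast]=6=a[slow] dup → fast++
(s=4,f=9) a[fast]=6=a[slow] dup → fast++
(s=4,f=10) a[fast]=7≠a[slow]=6 write a[5]=7 → slow++,fast++
(s=5,f=11) a[fast]=8≠a[slow]=7 write a[6]=8 → slow++,fast++
(s=6,f=12) a[fast]=9≠a[slow]=8 write a[7]=9 → slow++,fast++
(s=7,f=13) a[fast]=9=a[slow] dup → fast++
(s=7,f=14) a[fast]=9=a[slow] dup → fast++
(s=7,f=15) a[fast]=9=a[slow] dup → fast++
(s=7,f=16) a[fast]=10≠a[slow]=9 write a[8]=10 → slow++,fast++
(s=8,f=17) a[fast]=11≠a[slow]=10 write a[9]=11 → slow++,fast++
(s=9,f=18) a[fast]=14≠a[slow]=11 write a[10]=14 → slow++,fast++
(s=10,f=19) a[fast]=14=a[slow] dup → fast++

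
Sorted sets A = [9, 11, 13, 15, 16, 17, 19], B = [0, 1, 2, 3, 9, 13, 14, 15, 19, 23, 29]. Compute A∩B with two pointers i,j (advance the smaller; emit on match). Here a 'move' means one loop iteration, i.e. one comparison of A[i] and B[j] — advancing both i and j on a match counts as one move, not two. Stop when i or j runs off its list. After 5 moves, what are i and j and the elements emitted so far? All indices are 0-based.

i=0 j=0: 9>0, j++
i=0 j=1: 9>1, j++
i=0 j=2: 9>2, j++
i=0 j=3: 9>3, j++
i=0 j=4: 9==9 emit, i++,j++

i=1, j=5, emitted=[9]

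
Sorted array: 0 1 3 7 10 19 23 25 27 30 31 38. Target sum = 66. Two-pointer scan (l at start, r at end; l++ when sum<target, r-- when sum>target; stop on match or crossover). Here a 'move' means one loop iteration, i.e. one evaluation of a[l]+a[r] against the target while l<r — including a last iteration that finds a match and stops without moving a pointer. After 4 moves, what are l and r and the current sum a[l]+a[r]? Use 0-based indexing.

l=4, r=11, sum=48

l=0 r=11: 0+38=38 <66, l++
l=1 r=11: 1+38=39 <66, l++
l=2 r=11: 3+38=41 <66, l++
l=3 r=11: 7+38=45 <66, l++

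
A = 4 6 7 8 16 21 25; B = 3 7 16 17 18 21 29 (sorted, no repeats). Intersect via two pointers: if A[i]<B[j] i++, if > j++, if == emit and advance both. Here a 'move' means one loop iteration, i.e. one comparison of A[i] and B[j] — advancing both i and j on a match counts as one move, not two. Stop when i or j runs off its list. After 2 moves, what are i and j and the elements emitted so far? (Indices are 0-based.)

[i=0,j=0] 4>3 → j++
[i=0,j=1] 4<7 → i++

i=1, j=1, emitted=[]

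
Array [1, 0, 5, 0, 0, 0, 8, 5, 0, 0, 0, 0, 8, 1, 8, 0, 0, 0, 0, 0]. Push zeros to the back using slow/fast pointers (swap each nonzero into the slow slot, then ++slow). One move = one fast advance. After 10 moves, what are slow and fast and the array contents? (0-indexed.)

slow=4, fast=10, a=[1, 5, 8, 5, 0, 0, 0, 0, 0, 0, 0, 0, 8, 1, 8, 0, 0, 0, 0, 0]

slow=0 fast=0: a[fast]=1≠0 swap→a[0]=1, slow++,fast++
slow=1 fast=1: a[fast]=0, fast++
slow=1 fast=2: a[fast]=5≠0 swap→a[1]=5, slow++,fast++
slow=2 fast=3: a[fast]=0, fast++
slow=2 fast=4: a[fast]=0, fast++
slow=2 fast=5: a[fast]=0, fast++
slow=2 fast=6: a[fast]=8≠0 swap→a[2]=8, slow++,fast++
slow=3 fast=7: a[fast]=5≠0 swap→a[3]=5, slow++,fast++
slow=4 fast=8: a[fast]=0, fast++
slow=4 fast=9: a[fast]=0, fast++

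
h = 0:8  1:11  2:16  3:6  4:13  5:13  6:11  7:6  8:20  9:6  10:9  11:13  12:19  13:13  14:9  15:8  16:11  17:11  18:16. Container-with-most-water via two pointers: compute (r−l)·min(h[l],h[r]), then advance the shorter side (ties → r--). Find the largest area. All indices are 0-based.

max area = 256

[0,18] min(8,16)*18=144 best=144 * → l++
[1,18] min(11,16)*17=187 best=187 * → l++
[2,18] min(16,16)*16=256 best=256 * → r--
[2,17] min(16,11)*15=165 best=256 → r--
[2,16] min(16,11)*14=154 best=256 → r--
[2,15] min(16,8)*13=104 best=256 → r--
[2,14] min(16,9)*12=108 best=256 → r--
[2,13] min(16,13)*11=143 best=256 → r--
[2,12] min(16,19)*10=160 best=256 → l++
[3,12] min(6,19)*9=54 best=256 → l++
[4,12] min(13,19)*8=104 best=256 → l++
[5,12] min(13,19)*7=91 best=256 → l++
[6,12] min(11,19)*6=66 best=256 → l++
[7,12] min(6,19)*5=30 best=256 → l++
[8,12] min(20,19)*4=76 best=256 → r--
[8,11] min(20,13)*3=39 best=256 → r--
[8,10] min(20,9)*2=18 best=256 → r--
[8,9] min(20,6)*1=6 best=256 → r--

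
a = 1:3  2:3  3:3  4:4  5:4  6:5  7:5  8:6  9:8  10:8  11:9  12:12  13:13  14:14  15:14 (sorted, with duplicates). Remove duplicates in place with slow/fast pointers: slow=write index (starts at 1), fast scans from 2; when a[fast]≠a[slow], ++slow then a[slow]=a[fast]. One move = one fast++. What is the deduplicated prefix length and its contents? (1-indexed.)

length 9; prefix = [3, 4, 5, 6, 8, 9, 12, 13, 14]

slow=1 fast=2: a[fast]=3=a[slow] dup, fast++
slow=1 fast=3: a[fast]=3=a[slow] dup, fast++
slow=1 fast=4: a[fast]=4≠a[slow]=3 write a[2]=4, slow++,fast++
slow=2 fast=5: a[fast]=4=a[slow] dup, fast++
slow=2 fast=6: a[fast]=5≠a[slow]=4 write a[3]=5, slow++,fast++
slow=3 fast=7: a[fast]=5=a[slow] dup, fast++
slow=3 fast=8: a[fast]=6≠a[slow]=5 write a[4]=6, slow++,fast++
slow=4 fast=9: a[fast]=8≠a[slow]=6 write a[5]=8, slow++,fast++
slow=5 fast=10: a[fast]=8=a[slow] dup, fast++
slow=5 fast=11: a[fast]=9≠a[slow]=8 write a[6]=9, slow++,fast++
slow=6 fast=12: a[fast]=12≠a[slow]=9 write a[7]=12, slow++,fast++
slow=7 fast=13: a[fast]=13≠a[slow]=12 write a[8]=13, slow++,fast++
slow=8 fast=14: a[fast]=14≠a[slow]=13 write a[9]=14, slow++,fast++
slow=9 fast=15: a[fast]=14=a[slow] dup, fast++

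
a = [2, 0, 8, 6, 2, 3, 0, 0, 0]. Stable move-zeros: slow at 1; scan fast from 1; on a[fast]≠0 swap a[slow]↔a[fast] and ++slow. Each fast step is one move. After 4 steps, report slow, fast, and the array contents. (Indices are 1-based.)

slow=1 fast=1: a[fast]=2≠0 swap→a[1]=2, slow++,fast++
slow=2 fast=2: a[fast]=0, fast++
slow=2 fast=3: a[fast]=8≠0 swap→a[2]=8, slow++,fast++
slow=3 fast=4: a[fast]=6≠0 swap→a[3]=6, slow++,fast++

slow=4, fast=5, a=[2, 8, 6, 0, 2, 3, 0, 0, 0]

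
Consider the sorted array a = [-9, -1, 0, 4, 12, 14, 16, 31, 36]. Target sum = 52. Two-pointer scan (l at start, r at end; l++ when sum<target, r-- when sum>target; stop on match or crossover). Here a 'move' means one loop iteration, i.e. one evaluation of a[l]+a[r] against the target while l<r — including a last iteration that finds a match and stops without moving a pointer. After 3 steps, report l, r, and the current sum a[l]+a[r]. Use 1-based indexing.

l=1 r=9: -9+36=27 <52, l++
l=2 r=9: -1+36=35 <52, l++
l=3 r=9: 0+36=36 <52, l++

l=4, r=9, sum=40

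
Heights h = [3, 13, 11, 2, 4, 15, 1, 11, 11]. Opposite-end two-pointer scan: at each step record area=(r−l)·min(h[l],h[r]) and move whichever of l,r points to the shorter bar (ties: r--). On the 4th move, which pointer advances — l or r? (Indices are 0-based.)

l=0 r=8: min(3,11)*8=24 best=24 *, l++
l=1 r=8: min(13,11)*7=77 best=77 *, r--
l=1 r=7: min(13,11)*6=66 best=77, r--
l=1 r=6: min(13,1)*5=5 best=77, r--

r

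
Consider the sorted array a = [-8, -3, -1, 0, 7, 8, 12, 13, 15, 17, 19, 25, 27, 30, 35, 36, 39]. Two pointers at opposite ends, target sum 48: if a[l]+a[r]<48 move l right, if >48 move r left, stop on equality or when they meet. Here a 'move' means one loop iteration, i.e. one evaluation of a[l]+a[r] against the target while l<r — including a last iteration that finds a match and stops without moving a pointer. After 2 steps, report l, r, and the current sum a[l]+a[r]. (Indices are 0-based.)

l=2, r=16, sum=38

[0,16] -8+39=31 <48 → l++
[1,16] -3+39=36 <48 → l++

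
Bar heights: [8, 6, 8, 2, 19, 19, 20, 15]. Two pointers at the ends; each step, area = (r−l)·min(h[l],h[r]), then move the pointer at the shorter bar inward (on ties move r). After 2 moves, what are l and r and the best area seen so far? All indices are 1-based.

l=1 r=8: min(8,15)*7=56 best=56 *, l++
l=2 r=8: min(6,15)*6=36 best=56, l++

l=3, r=8, best area=56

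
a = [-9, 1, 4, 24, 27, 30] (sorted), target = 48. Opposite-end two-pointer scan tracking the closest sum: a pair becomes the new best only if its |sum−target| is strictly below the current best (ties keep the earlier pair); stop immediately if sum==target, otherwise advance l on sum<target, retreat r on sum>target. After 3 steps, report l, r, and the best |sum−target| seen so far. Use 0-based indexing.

l=3, r=5, best |Δ|=14

[0,5] -9+30=21 d=27 * → l++
[1,5] 1+30=31 d=17 * → l++
[2,5] 4+30=34 d=14 * → l++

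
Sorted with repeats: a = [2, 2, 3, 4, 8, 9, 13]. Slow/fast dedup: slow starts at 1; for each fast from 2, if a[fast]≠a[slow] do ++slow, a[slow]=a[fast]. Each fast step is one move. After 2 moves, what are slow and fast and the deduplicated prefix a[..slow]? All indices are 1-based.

slow=2, fast=4, prefix=[2, 3]

slow=1 fast=2: a[fast]=2=a[slow] dup, fast++
slow=1 fast=3: a[fast]=3≠a[slow]=2 write a[2]=3, slow++,fast++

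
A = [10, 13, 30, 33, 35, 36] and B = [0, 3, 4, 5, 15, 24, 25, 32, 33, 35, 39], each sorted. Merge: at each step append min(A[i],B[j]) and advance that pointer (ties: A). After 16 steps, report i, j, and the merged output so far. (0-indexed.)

i=6, j=10, merged so far=[0, 3, 4, 5, 10, 13, 15, 24, 25, 30, 32, 33, 33, 35, 35, 36]

[i=0,j=0] A[i]=10>B[j]=0 take 0 → j++
[i=0,j=1] A[i]=10>B[j]=3 take 3 → j++
[i=0,j=2] A[i]=10>B[j]=4 take 4 → j++
[i=0,j=3] A[i]=10>B[j]=5 take 5 → j++
[i=0,j=4] A[i]=10<=B[j]=15 take 10 → i++
[i=1,j=4] A[i]=13<=B[j]=15 take 13 → i++
[i=2,j=4] A[i]=30>B[j]=15 take 15 → j++
[i=2,j=5] A[i]=30>B[j]=24 take 24 → j++
[i=2,j=6] A[i]=30>B[j]=25 take 25 → j++
[i=2,j=7] A[i]=30<=B[j]=32 take 30 → i++
[i=3,j=7] A[i]=33>B[j]=32 take 32 → j++
[i=3,j=8] A[i]=33<=B[j]=33 take 33 → i++
[i=4,j=8] A[i]=35>B[j]=33 take 33 → j++
[i=4,j=9] A[i]=35<=B[j]=35 take 35 → i++
[i=5,j=9] A[i]=36>B[j]=35 take 35 → j++
[i=5,j=10] A[i]=36<=B[j]=39 take 36 → i++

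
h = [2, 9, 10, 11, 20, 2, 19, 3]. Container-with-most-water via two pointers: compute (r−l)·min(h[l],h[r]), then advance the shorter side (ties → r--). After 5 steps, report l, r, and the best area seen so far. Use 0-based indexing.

l=0 r=7: min(2,3)*7=14 best=14 *, l++
l=1 r=7: min(9,3)*6=18 best=18 *, r--
l=1 r=6: min(9,19)*5=45 best=45 *, l++
l=2 r=6: min(10,19)*4=40 best=45, l++
l=3 r=6: min(11,19)*3=33 best=45, l++

l=4, r=6, best area=45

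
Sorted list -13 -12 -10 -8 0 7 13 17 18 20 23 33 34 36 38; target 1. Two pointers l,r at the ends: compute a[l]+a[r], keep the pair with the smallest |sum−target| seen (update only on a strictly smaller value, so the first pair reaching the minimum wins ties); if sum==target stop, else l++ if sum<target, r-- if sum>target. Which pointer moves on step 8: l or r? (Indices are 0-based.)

r

l=0 r=14: -13+38=25 d=24 *, r--
l=0 r=13: -13+36=23 d=22 *, r--
l=0 r=12: -13+34=21 d=20 *, r--
l=0 r=11: -13+33=20 d=19 *, r--
l=0 r=10: -13+23=10 d=9 *, r--
l=0 r=9: -13+20=7 d=6 *, r--
l=0 r=8: -13+18=5 d=4 *, r--
l=0 r=7: -13+17=4 d=3 *, r--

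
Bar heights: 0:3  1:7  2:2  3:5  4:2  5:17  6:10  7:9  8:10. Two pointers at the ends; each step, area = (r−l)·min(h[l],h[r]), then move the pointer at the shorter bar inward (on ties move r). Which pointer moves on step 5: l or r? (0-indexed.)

l

l=0 r=8: min(3,10)*8=24 best=24 *, l++
l=1 r=8: min(7,10)*7=49 best=49 *, l++
l=2 r=8: min(2,10)*6=12 best=49, l++
l=3 r=8: min(5,10)*5=25 best=49, l++
l=4 r=8: min(2,10)*4=8 best=49, l++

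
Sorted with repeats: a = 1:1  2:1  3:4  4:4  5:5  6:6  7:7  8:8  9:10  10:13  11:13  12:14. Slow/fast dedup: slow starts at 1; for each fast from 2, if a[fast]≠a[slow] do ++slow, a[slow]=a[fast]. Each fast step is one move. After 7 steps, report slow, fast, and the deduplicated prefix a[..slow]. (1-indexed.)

slow=6, fast=9, prefix=[1, 4, 5, 6, 7, 8]

(s=1,f=2) a[fast]=1=a[slow] dup → fast++
(s=1,f=3) a[fast]=4≠a[slow]=1 write a[2]=4 → slow++,fast++
(s=2,f=4) a[fast]=4=a[slow] dup → fast++
(s=2,f=5) a[fast]=5≠a[slow]=4 write a[3]=5 → slow++,fast++
(s=3,f=6) a[fast]=6≠a[slow]=5 write a[4]=6 → slow++,fast++
(s=4,f=7) a[fast]=7≠a[slow]=6 write a[5]=7 → slow++,fast++
(s=5,f=8) a[fast]=8≠a[slow]=7 write a[6]=8 → slow++,fast++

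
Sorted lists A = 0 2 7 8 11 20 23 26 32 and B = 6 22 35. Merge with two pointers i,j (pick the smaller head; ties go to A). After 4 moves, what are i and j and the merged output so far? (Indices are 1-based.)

i=4, j=2, merged so far=[0, 2, 6, 7]

i=1 j=1: A[i]=0<=B[j]=6 take 0, i++
i=2 j=1: A[i]=2<=B[j]=6 take 2, i++
i=3 j=1: A[i]=7>B[j]=6 take 6, j++
i=3 j=2: A[i]=7<=B[j]=22 take 7, i++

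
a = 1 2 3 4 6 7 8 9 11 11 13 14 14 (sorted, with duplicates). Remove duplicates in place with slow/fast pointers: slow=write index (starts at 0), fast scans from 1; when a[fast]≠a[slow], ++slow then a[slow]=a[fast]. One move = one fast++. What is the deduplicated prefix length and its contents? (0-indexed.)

(s=0,f=1) a[fast]=2≠a[slow]=1 write a[1]=2 → slow++,fast++
(s=1,f=2) a[fast]=3≠a[slow]=2 write a[2]=3 → slow++,fast++
(s=2,f=3) a[fast]=4≠a[slow]=3 write a[3]=4 → slow++,fast++
(s=3,f=4) a[fast]=6≠a[slow]=4 write a[4]=6 → slow++,fast++
(s=4,f=5) a[fast]=7≠a[slow]=6 write a[5]=7 → slow++,fast++
(s=5,f=6) a[fast]=8≠a[slow]=7 write a[6]=8 → slow++,fast++
(s=6,f=7) a[fast]=9≠a[slow]=8 write a[7]=9 → slow++,fast++
(s=7,f=8) a[fast]=11≠a[slow]=9 write a[8]=11 → slow++,fast++
(s=8,f=9) a[fast]=11=a[slow] dup → fast++
(s=8,f=10) a[fast]=13≠a[slow]=11 write a[9]=13 → slow++,fast++
(s=9,f=11) a[fast]=14≠a[slow]=13 write a[10]=14 → slow++,fast++
(s=10,f=12) a[fast]=14=a[slow] dup → fast++

length 11; prefix = [1, 2, 3, 4, 6, 7, 8, 9, 11, 13, 14]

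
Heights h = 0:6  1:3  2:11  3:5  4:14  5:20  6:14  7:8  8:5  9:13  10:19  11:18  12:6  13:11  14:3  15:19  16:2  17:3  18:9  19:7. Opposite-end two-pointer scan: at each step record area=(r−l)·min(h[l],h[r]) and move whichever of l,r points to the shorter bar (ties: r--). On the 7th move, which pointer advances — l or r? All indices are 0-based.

l

l=0 r=19: min(6,7)*19=114 best=114 *, l++
l=1 r=19: min(3,7)*18=54 best=114, l++
l=2 r=19: min(11,7)*17=119 best=119 *, r--
l=2 r=18: min(11,9)*16=144 best=144 *, r--
l=2 r=17: min(11,3)*15=45 best=144, r--
l=2 r=16: min(11,2)*14=28 best=144, r--
l=2 r=15: min(11,19)*13=143 best=144, l++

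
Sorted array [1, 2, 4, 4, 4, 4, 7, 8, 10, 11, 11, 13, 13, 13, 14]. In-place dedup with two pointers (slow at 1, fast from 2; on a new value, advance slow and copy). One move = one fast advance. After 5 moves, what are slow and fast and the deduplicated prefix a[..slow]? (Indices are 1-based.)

slow=1 fast=2: a[fast]=2≠a[slow]=1 write a[2]=2, slow++,fast++
slow=2 fast=3: a[fast]=4≠a[slow]=2 write a[3]=4, slow++,fast++
slow=3 fast=4: a[fast]=4=a[slow] dup, fast++
slow=3 fast=5: a[fast]=4=a[slow] dup, fast++
slow=3 fast=6: a[fast]=4=a[slow] dup, fast++

slow=3, fast=7, prefix=[1, 2, 4]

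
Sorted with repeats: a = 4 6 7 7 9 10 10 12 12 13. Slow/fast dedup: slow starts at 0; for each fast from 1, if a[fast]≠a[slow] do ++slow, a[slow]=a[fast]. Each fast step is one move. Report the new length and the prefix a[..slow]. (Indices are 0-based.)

length 7; prefix = [4, 6, 7, 9, 10, 12, 13]

slow=0 fast=1: a[fast]=6≠a[slow]=4 write a[1]=6, slow++,fast++
slow=1 fast=2: a[fast]=7≠a[slow]=6 write a[2]=7, slow++,fast++
slow=2 fast=3: a[fast]=7=a[slow] dup, fast++
slow=2 fast=4: a[fast]=9≠a[slow]=7 write a[3]=9, slow++,fast++
slow=3 fast=5: a[fast]=10≠a[slow]=9 write a[4]=10, slow++,fast++
slow=4 fast=6: a[fast]=10=a[slow] dup, fast++
slow=4 fast=7: a[fast]=12≠a[slow]=10 write a[5]=12, slow++,fast++
slow=5 fast=8: a[fast]=12=a[slow] dup, fast++
slow=5 fast=9: a[fast]=13≠a[slow]=12 write a[6]=13, slow++,fast++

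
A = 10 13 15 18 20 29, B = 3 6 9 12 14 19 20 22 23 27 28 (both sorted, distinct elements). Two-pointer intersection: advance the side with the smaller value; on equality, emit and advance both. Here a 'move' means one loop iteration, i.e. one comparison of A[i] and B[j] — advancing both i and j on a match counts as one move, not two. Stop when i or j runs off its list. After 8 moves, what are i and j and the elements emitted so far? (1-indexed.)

i=4, j=6, emitted=[]

i=1 j=1: 10>3, j++
i=1 j=2: 10>6, j++
i=1 j=3: 10>9, j++
i=1 j=4: 10<12, i++
i=2 j=4: 13>12, j++
i=2 j=5: 13<14, i++
i=3 j=5: 15>14, j++
i=3 j=6: 15<19, i++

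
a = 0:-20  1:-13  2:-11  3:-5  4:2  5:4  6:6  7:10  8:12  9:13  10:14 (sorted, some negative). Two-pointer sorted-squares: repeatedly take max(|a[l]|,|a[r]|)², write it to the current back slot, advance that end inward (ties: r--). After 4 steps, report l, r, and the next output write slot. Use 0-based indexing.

l=2, r=8, next write slot=6

l=0 r=10: |-20|>|14| out[10]=400, l++
l=1 r=10: |-13|<=|14| out[9]=196, r--
l=1 r=9: |-13|<=|13| out[8]=169, r--
l=1 r=8: |-13|>|12| out[7]=169, l++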